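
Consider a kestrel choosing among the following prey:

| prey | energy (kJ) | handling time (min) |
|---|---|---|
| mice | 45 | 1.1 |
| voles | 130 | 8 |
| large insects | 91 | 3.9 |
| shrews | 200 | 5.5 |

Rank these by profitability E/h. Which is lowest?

In descending order of E/h:
mice: 45/1.1 = 40.9 kJ/min
shrews: 200/5.5 = 36.4 kJ/min
large insects: 91/3.9 = 23.3 kJ/min
voles: 130/8 = 16.2 kJ/min

voles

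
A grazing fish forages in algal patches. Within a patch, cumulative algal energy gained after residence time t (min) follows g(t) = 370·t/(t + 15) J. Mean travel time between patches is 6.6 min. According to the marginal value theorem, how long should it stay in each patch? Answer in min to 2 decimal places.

9.95 min

By the marginal value theorem, leave when the instantaneous gain rate g'(t) equals the habitat-wide average g(t)/(T + t).
g'(t) = 370·15/(t + 15)². Setting 370·15/(t+15)² = 370t/[(t+15)(6.6+t)] gives 15(6.6+t) = t(t+15), so t² = 15×6.6 = 99.
t* = √99 = 9.95 min.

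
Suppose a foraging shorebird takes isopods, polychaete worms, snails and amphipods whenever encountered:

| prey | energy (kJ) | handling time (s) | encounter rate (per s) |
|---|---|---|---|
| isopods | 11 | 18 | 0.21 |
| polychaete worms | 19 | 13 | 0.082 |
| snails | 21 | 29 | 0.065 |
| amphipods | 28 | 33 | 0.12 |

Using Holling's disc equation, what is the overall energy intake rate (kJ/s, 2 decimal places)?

0.74 kJ/s

R = (0.21×11 + 0.082×19 + 0.065×21 + 0.12×28) / (1 + 0.21×18 + 0.082×13 + 0.065×29 + 0.12×33) = 8.593/11.69 = 0.735 kJ/s.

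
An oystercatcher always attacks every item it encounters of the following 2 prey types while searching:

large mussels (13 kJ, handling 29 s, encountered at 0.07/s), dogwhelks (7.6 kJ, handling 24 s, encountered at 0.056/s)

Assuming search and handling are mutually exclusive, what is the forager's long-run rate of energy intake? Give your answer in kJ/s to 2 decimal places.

0.31 kJ/s

R = Σλ_iE_i / (1 + Σλ_ih_i)
Numerator: 0.07×13 + 0.056×7.6 = 1.336
Denominator: 1 + 0.07×29 + 0.056×24 = 4.374
R = 1.336/4.374 = 0.3053 kJ/s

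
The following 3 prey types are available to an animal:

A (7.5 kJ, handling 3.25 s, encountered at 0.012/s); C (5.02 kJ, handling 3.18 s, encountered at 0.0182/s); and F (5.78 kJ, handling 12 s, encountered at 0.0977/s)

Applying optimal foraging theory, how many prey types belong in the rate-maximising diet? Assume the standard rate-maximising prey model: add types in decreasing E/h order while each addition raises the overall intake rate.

3

E/h in descending order: A 2.31, C 1.58, F 0.482 kJ/s. The optimal diet is the largest prefix of this list for which every included type satisfies E_i/h_i > R on the types above it.
Rate on top 1: 0.08662. C: 1.58 > 0.08662 → include.
Rate on top 2: 0.1653. F: 0.482 > 0.1653 → include.
Optimal diet: A, C, F — 3 of 3 types.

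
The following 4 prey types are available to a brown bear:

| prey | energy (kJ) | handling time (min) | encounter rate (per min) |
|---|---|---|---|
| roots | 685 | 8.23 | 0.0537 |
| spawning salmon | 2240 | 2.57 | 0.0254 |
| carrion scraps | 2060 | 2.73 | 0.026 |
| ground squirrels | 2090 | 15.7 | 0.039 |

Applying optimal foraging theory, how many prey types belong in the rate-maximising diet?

Rank by E/h (kJ/min): spawning salmon 872, carrion scraps 755, ground squirrels 133, roots 83.2. Include each in turn until the next type's E/h falls below the running intake rate.
Rate on top 1: 53.41. carrion scraps: 755 > 53.41 → include.
Rate on top 2: 97.21. ground squirrels: 133 > 97.21 → include.
Rate on top 3: 109.8. roots: 83.2 < 109.8 → exclude; stop.
Optimal diet: spawning salmon, carrion scraps, ground squirrels — 3 of 4 types.

3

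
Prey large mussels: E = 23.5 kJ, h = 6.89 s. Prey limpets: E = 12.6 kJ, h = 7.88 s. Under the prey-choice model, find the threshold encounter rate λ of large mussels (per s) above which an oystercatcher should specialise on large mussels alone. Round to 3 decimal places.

0.128 per s

Drop limpets once their profitability E₂/h₂ falls below the rate achievable on large mussels alone: E₂/h₂ = λE₁/(1 + λh₁).
Solve for λ: λE₁h₂ = E₂(1 + λh₁) → λ(E₁h₂ − E₂h₁) = E₂ → λ = E₂/(E₁h₂ − E₂h₁).
λ = 12.6/(23.5×7.88 − 12.6×6.89) = 12.6/98.37 = 0.1281 per s.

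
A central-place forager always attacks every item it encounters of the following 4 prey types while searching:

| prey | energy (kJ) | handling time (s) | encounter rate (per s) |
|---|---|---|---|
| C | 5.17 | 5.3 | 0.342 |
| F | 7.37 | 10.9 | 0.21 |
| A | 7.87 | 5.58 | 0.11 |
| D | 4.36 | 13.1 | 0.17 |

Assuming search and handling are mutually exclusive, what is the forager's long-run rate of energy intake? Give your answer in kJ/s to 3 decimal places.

R = (0.342×5.17 + 0.21×7.37 + 0.11×7.87 + 0.17×4.36) / (1 + 0.342×5.3 + 0.21×10.9 + 0.11×5.58 + 0.17×13.1) = 4.923/7.942 = 0.6198 kJ/s.

0.620 kJ/s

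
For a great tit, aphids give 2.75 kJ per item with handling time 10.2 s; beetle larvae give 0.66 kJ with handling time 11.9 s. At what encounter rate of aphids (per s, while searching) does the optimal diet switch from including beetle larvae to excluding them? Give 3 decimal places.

0.025 per s

Drop beetle larvae once their profitability E₂/h₂ falls below the rate achievable on aphids alone: E₂/h₂ = λE₁/(1 + λh₁).
Solve for λ: λE₁h₂ = E₂(1 + λh₁) → λ(E₁h₂ − E₂h₁) = E₂ → λ = E₂/(E₁h₂ − E₂h₁).
λ = 0.66/(2.75×11.9 − 0.66×10.2) = 0.66/25.99 = 0.02539 per s.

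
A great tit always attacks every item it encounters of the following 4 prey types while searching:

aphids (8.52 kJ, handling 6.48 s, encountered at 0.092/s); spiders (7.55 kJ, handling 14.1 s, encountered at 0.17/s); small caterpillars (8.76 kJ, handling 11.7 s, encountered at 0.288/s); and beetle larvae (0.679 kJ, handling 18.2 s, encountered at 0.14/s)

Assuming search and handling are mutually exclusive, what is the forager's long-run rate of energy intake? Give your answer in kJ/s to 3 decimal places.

Energy encountered per unit search time: 0.092×8.52 + 0.17×7.55 + 0.288×8.76 + 0.14×0.679 = 4.685 kJ/s.
Handling time per unit search time: 0.092×6.48 + 0.17×14.1 + 0.288×11.7 + 0.14×18.2 = 8.911.
Rate = 4.685/(1 + 8.911) = 0.4727 kJ/s.

0.473 kJ/s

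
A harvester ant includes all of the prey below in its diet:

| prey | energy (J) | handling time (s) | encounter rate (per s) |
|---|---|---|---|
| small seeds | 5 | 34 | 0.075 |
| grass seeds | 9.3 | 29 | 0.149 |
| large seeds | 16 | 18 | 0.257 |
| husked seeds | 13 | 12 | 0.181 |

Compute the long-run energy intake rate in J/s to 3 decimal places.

R = Σλ_iE_i / (1 + Σλ_ih_i)
Numerator: 0.075×5 + 0.149×9.3 + 0.257×16 + 0.181×13 = 8.226
Denominator: 1 + 0.075×34 + 0.149×29 + 0.257×18 + 0.181×12 = 14.67
R = 8.226/14.67 = 0.5608 J/s

0.561 J/s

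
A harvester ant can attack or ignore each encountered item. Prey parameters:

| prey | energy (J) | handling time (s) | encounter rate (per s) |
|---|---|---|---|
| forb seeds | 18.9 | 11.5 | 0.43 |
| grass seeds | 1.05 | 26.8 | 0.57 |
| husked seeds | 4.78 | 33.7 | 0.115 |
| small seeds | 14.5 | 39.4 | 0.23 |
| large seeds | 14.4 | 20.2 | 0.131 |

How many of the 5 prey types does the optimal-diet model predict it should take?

1

Profitabilities (E/h, J/s): forb seeds 1.64, large seeds 0.713, small seeds 0.368, husked seeds 0.142, grass seeds 0.0392. Add prey in this order while the next type's profitability exceeds the intake rate on those already taken.
Rate on top 1: 1.367. large seeds: 0.713 < 1.367 → exclude; stop.
Optimal diet: forb seeds — 1 of 5 types.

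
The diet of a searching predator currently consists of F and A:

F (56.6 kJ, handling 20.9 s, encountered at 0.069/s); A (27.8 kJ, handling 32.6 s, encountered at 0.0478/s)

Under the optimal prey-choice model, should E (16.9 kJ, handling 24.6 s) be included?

No

On F and A alone, R = ΣλE/(1+Σλh) = 5.234/4 = 1.308 kJ/s.
E: E/h = 16.9/24.6 = 0.687 kJ/s.
Since 0.687 < R, time spent handling E is better spent searching.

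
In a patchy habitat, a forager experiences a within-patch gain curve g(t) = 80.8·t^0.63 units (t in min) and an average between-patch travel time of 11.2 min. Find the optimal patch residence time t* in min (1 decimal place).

19.1 min

By the marginal value theorem, leave when the instantaneous gain rate g'(t) equals the habitat-wide average g(t)/(T + t).
g'(t) = 0.63·80.8·t^-0.37. Setting 0.63·80.8·t^-0.37 = 80.8·t^0.63/(11.2+t) gives 0.63(11.2+t) = t, so 0.37·t = 0.63×11.2.
t* = 0.63×11.2/0.37 = 19.07 min.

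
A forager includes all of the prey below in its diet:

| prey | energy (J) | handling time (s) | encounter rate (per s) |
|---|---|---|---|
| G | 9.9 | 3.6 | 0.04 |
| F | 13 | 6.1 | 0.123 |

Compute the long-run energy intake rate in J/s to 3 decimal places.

1.053 J/s

R = Σλ_iE_i / (1 + Σλ_ih_i)
Numerator: 0.04×9.9 + 0.123×13 = 1.995
Denominator: 1 + 0.04×3.6 + 0.123×6.1 = 1.894
R = 1.995/1.894 = 1.053 J/s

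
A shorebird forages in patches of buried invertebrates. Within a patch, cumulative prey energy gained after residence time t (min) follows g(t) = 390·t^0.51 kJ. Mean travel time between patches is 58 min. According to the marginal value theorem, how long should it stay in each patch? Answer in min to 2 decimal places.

60.37 min

By the marginal value theorem, leave when the instantaneous gain rate g'(t) equals the habitat-wide average g(t)/(T + t).
g'(t) = 0.51·390·t^-0.49. Setting 0.51·390·t^-0.49 = 390·t^0.51/(58+t) gives 0.51(58+t) = t, so 0.49·t = 0.51×58.
t* = 0.51×58/0.49 = 60.37 min.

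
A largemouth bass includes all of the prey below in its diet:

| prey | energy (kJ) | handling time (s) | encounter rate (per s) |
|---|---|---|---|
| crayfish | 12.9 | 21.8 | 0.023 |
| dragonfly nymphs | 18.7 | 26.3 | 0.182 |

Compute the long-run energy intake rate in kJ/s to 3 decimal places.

0.588 kJ/s

R = (0.023×12.9 + 0.182×18.7) / (1 + 0.023×21.8 + 0.182×26.3) = 3.7/6.288 = 0.5884 kJ/s.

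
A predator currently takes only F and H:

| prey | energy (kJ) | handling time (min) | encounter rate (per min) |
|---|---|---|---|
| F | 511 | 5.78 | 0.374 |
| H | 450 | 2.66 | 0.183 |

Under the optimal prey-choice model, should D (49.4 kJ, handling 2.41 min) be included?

Intake rate on the current diet: R = (0.374×511 + 0.183×450) / (1 + 0.374×5.78 + 0.183×2.66) = 273.5/3.649 = 74.95 kJ/min.
Profitability of D: 49.4/2.41 = 20.5 kJ/min.
Since 20.5 < R, time spent handling D is better spent searching.

No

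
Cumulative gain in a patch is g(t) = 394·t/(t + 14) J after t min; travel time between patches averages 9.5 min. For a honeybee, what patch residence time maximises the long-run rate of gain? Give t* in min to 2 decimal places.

11.53 min

Maximise g(t)/(T+t): set derivative to zero → g'(t)(T+t) = g(t).
g'(t) = 394·14/(t + 14)². Setting 394·14/(t+14)² = 394t/[(t+14)(9.5+t)] gives 14(9.5+t) = t(t+14), so t² = 14×9.5 = 133.
t* = √133 = 11.53 min.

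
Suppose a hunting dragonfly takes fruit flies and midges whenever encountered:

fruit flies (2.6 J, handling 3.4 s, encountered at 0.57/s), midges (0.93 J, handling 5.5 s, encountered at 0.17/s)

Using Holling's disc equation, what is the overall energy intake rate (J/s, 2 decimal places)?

0.42 J/s

R = Σλ_iE_i / (1 + Σλ_ih_i)
Numerator: 0.57×2.6 + 0.17×0.93 = 1.64
Denominator: 1 + 0.57×3.4 + 0.17×5.5 = 3.873
R = 1.64/3.873 = 0.4235 J/s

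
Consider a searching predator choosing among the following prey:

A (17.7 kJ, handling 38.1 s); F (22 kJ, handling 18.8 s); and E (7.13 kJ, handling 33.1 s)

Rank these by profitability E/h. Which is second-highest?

In descending order of E/h:
F: 22/18.8 = 1.17 kJ/s
A: 17.7/38.1 = 0.465 kJ/s
E: 7.13/33.1 = 0.215 kJ/s

A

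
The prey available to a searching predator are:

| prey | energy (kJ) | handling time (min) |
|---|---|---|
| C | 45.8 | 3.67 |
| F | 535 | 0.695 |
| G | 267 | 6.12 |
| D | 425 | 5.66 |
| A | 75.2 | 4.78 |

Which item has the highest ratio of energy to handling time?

In descending order of E/h:
F: 535/0.695 = 770 kJ/min
D: 425/5.66 = 75.1 kJ/min
G: 267/6.12 = 43.6 kJ/min
A: 75.2/4.78 = 15.7 kJ/min
C: 45.8/3.67 = 12.5 kJ/min

F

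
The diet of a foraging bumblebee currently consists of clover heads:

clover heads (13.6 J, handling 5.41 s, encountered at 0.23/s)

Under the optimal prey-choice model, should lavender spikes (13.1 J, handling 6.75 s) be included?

Yes

Current rate: (0.23×13.6)/(1 + 0.23×5.41) = 1.394 J/s.
lavender spikes: E/h = 13.1/6.75 = 1.941 J/s.
1.941 > 1.394, so adding lavender spikes raises the average — include it.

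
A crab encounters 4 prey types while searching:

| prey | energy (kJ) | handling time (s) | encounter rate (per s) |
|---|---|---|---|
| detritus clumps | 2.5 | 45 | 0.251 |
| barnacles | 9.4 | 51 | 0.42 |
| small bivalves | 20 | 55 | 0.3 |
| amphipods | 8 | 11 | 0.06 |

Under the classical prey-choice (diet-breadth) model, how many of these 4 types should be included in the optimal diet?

2

Rank by E/h (kJ/s): amphipods 0.727, small bivalves 0.364, barnacles 0.184, detritus clumps 0.0556. Include each in turn until the next type's E/h falls below the running intake rate.
Rate on top 1: 0.2892. small bivalves: 0.364 > 0.2892 → include.
Rate on top 2: 0.3568. barnacles: 0.184 < 0.3568 → exclude; stop.
Optimal diet: amphipods, small bivalves — 2 of 4 types.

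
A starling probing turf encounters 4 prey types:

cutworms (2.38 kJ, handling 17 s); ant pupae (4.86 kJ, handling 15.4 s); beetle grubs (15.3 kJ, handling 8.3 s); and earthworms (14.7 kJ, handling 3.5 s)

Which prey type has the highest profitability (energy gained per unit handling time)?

In descending order of E/h:
earthworms: 14.7/3.5 = 4.2 kJ/s
beetle grubs: 15.3/8.3 = 1.84 kJ/s
ant pupae: 4.86/15.4 = 0.316 kJ/s
cutworms: 2.38/17 = 0.14 kJ/s

earthworms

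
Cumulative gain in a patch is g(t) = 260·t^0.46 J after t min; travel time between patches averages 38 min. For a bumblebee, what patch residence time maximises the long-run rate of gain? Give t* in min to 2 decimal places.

By the marginal value theorem, leave when the instantaneous gain rate g'(t) equals the habitat-wide average g(t)/(T + t).
g'(t) = 0.46·260·t^-0.54. Setting 0.46·260·t^-0.54 = 260·t^0.46/(38+t) gives 0.46(38+t) = t, so 0.54·t = 0.46×38.
t* = 0.46×38/0.54 = 32.37 min.

32.37 min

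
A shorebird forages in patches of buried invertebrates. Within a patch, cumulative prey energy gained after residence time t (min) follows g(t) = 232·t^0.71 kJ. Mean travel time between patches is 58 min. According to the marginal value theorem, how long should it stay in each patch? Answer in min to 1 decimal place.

142.0 min

Optimal t* satisfies g'(t*) = g(t*)/(T + t*).
g'(t) = 0.71·232·t^-0.29. Setting 0.71·232·t^-0.29 = 232·t^0.71/(58+t) gives 0.71(58+t) = t, so 0.29·t = 0.71×58.
t* = 0.71×58/0.29 = 142 min.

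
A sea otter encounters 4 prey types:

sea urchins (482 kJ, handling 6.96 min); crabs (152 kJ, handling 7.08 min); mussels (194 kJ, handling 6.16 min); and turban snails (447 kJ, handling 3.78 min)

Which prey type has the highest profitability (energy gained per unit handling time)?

Profitability E/h (kJ/min): sea urchins = 482/6.96 = 69.3, crabs = 152/7.08 = 21.5, mussels = 194/6.16 = 31.5, turban snails = 447/3.78 = 118.
Ranked: turban snails > sea urchins > mussels > crabs.

turban snails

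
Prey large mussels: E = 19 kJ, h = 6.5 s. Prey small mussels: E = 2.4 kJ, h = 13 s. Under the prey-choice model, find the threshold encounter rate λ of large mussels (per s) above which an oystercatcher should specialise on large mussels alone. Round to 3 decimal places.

Drop small mussels once their profitability E₂/h₂ falls below the rate achievable on large mussels alone: E₂/h₂ = λE₁/(1 + λh₁).
Solve for λ: λE₁h₂ = E₂(1 + λh₁) → λ(E₁h₂ − E₂h₁) = E₂ → λ = E₂/(E₁h₂ − E₂h₁).
λ = 2.4/(19×13 − 2.4×6.5) = 2.4/231.4 = 0.01037 per s.

0.010 per s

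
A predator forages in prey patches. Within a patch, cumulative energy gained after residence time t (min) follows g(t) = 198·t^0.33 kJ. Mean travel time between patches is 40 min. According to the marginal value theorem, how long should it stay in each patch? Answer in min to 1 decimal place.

19.7 min

By the marginal value theorem, leave when the instantaneous gain rate g'(t) equals the habitat-wide average g(t)/(T + t).
g'(t) = 0.33·198·t^-0.67. Setting 0.33·198·t^-0.67 = 198·t^0.33/(40+t) gives 0.33(40+t) = t, so 0.67·t = 0.33×40.
t* = 0.33×40/0.67 = 19.7 min.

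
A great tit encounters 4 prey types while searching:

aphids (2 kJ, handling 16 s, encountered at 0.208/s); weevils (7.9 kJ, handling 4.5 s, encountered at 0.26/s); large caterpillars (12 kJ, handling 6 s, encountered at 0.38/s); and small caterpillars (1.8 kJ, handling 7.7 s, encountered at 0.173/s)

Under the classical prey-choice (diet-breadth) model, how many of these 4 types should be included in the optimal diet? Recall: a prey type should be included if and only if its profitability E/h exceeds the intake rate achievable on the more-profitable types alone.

2

Profitabilities (E/h, kJ/s): large caterpillars 2, weevils 1.76, small caterpillars 0.234, aphids 0.125. Add prey in this order while the next type's profitability exceeds the intake rate on those already taken.
Rate on top 1: 1.39. weevils: 1.76 > 1.39 → include.
Rate on top 2: 1.486. small caterpillars: 0.234 < 1.486 → exclude; stop.
Optimal diet: large caterpillars, weevils — 2 of 4 types.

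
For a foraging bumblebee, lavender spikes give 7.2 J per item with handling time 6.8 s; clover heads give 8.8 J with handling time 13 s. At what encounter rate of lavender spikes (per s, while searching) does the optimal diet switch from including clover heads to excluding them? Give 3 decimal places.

0.261 per s

The zero-one rule: include clover heads iff E₂/h₂ > λE₁/(1+λh₁). Equality gives the switch point.
λE₁h₂ = E₂ + λE₂h₁ ⇒ λ = E₂/(E₁h₂ − E₂h₁) = 8.8/(93.6 − 59.84) = 0.2607 per s.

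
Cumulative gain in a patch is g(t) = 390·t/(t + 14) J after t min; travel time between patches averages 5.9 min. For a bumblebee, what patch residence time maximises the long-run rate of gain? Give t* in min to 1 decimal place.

9.1 min

Maximise g(t)/(T+t): set derivative to zero → g'(t)(T+t) = g(t).
g'(t) = 390·14/(t + 14)². Setting 390·14/(t+14)² = 390t/[(t+14)(5.9+t)] gives 14(5.9+t) = t(t+14), so t² = 14×5.9 = 82.6.
t* = √82.6 = 9.088 min.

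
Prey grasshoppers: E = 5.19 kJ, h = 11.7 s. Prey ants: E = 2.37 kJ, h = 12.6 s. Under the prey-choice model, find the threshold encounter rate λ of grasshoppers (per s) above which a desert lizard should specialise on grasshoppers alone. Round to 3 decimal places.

0.063 per s

At the threshold, the rate on grasshoppers alone equals the profitability of ants: λ·5.19/(1 + λ·11.7) = 2.37/12.6 = 0.1881.
Rearranging, λ(5.19 − 0.1881×11.7) = 0.1881, so λ = 0.1881/2.989 = 0.06292 per s.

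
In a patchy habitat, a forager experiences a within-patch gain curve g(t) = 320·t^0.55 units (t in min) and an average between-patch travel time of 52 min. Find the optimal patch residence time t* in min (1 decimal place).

Optimal t* satisfies g'(t*) = g(t*)/(T + t*).
g'(t) = 0.55·320·t^-0.45. Setting 0.55·320·t^-0.45 = 320·t^0.55/(52+t) gives 0.55(52+t) = t, so 0.45·t = 0.55×52.
t* = 0.55×52/0.45 = 63.56 min.

63.6 min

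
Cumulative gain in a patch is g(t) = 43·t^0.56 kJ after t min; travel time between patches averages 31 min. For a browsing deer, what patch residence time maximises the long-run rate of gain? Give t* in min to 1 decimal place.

By the marginal value theorem, leave when the instantaneous gain rate g'(t) equals the habitat-wide average g(t)/(T + t).
g'(t) = 0.56·43·t^-0.44. Setting 0.56·43·t^-0.44 = 43·t^0.56/(31+t) gives 0.56(31+t) = t, so 0.44·t = 0.56×31.
t* = 0.56×31/0.44 = 39.45 min.

39.5 min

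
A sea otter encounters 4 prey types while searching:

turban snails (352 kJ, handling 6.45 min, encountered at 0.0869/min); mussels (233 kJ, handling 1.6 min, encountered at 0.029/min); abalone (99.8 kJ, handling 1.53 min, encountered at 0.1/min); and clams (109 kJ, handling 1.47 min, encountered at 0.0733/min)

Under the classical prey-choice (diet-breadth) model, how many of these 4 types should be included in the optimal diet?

Profitabilities (E/h, kJ/min): mussels 146, clams 74.1, abalone 65.2, turban snails 54.6. Add prey in this order while the next type's profitability exceeds the intake rate on those already taken.
Rate on top 1: 6.457. clams: 74.1 > 6.457 → include.
Rate on top 2: 12.78. abalone: 65.2 > 12.78 → include.
Rate on top 3: 18.92. turban snails: 54.6 > 18.92 → include.
Optimal diet: mussels, clams, abalone, turban snails — 4 of 4 types.

4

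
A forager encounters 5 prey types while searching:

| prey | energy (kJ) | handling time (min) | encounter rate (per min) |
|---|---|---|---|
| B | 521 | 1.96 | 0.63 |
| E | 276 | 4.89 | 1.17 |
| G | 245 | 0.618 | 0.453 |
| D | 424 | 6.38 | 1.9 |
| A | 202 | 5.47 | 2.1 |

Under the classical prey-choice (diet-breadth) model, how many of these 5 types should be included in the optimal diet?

2

Rank by E/h (kJ/min): G 396, B 266, D 66.5, E 56.4, A 36.9. Include each in turn until the next type's E/h falls below the running intake rate.
Rate on top 1: 86.71. B: 266 > 86.71 → include.
Rate on top 2: 174.7. D: 66.5 < 174.7 → exclude; stop.
Optimal diet: G, B — 2 of 5 types.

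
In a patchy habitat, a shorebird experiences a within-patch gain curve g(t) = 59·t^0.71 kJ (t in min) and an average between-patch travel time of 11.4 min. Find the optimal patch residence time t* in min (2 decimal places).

27.91 min

Optimal t* satisfies g'(t*) = g(t*)/(T + t*).
g'(t) = 0.71·59·t^-0.29. Setting 0.71·59·t^-0.29 = 59·t^0.71/(11.4+t) gives 0.71(11.4+t) = t, so 0.29·t = 0.71×11.4.
t* = 0.71×11.4/0.29 = 27.91 min.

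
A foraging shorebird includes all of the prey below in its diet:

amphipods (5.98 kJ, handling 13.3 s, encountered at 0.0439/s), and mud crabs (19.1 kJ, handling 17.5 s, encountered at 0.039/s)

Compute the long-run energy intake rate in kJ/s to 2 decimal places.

0.44 kJ/s

R = (0.0439×5.98 + 0.039×19.1) / (1 + 0.0439×13.3 + 0.039×17.5) = 1.007/2.266 = 0.4445 kJ/s.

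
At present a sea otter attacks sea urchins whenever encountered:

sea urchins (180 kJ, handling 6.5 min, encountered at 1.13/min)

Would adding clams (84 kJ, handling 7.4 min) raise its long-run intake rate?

Intake rate on the current diet: R = (1.13×180) / (1 + 1.13×6.5) = 203.4/8.345 = 24.37 kJ/min.
clams: E/h = 84/7.4 = 11.35 kJ/min.
11.35 < 24.37, so adding clams would lower the average — exclude it.

No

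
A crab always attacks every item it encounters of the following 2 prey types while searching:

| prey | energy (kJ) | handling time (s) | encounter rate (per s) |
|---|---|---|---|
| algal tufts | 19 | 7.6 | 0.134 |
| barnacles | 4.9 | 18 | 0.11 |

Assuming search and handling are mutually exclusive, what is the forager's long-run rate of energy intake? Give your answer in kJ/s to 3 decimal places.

R = (0.134×19 + 0.11×4.9) / (1 + 0.134×7.6 + 0.11×18) = 3.085/3.998 = 0.7716 kJ/s.

0.772 kJ/s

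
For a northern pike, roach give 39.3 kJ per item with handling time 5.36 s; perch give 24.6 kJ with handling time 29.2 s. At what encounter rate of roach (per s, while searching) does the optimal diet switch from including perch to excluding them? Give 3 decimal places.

At the threshold, the rate on roach alone equals the profitability of perch: λ·39.3/(1 + λ·5.36) = 24.6/29.2 = 0.8425.
Rearranging, λ(39.3 − 0.8425×5.36) = 0.8425, so λ = 0.8425/34.78 = 0.02422 per s.

0.024 per s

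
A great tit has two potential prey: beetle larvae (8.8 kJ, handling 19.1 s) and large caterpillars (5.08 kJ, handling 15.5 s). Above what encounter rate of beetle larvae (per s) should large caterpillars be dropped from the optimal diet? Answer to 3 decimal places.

Drop large caterpillars once their profitability E₂/h₂ falls below the rate achievable on beetle larvae alone: E₂/h₂ = λE₁/(1 + λh₁).
Solve for λ: λE₁h₂ = E₂(1 + λh₁) → λ(E₁h₂ − E₂h₁) = E₂ → λ = E₂/(E₁h₂ − E₂h₁).
λ = 5.08/(8.8×15.5 − 5.08×19.1) = 5.08/39.37 = 0.129 per s.

0.129 per s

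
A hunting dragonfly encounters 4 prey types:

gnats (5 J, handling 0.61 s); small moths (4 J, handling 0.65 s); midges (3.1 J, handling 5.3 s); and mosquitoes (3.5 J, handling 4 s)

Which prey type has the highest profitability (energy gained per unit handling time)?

gnats

In descending order of E/h:
gnats: 5/0.61 = 8.2 J/s
small moths: 4/0.65 = 6.15 J/s
mosquitoes: 3.5/4 = 0.875 J/s
midges: 3.1/5.3 = 0.585 J/s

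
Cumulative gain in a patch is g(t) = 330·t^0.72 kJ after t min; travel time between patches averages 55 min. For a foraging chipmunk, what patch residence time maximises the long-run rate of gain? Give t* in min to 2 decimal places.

By the marginal value theorem, leave when the instantaneous gain rate g'(t) equals the habitat-wide average g(t)/(T + t).
g'(t) = 0.72·330·t^-0.28. Setting 0.72·330·t^-0.28 = 330·t^0.72/(55+t) gives 0.72(55+t) = t, so 0.28·t = 0.72×55.
t* = 0.72×55/0.28 = 141.4 min.

141.43 min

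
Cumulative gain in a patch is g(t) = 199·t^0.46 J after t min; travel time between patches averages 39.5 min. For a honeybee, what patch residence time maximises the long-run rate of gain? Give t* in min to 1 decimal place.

Maximise g(t)/(T+t): set derivative to zero → g'(t)(T+t) = g(t).
g'(t) = 0.46·199·t^-0.54. Setting 0.46·199·t^-0.54 = 199·t^0.46/(39.5+t) gives 0.46(39.5+t) = t, so 0.54·t = 0.46×39.5.
t* = 0.46×39.5/0.54 = 33.65 min.

33.6 min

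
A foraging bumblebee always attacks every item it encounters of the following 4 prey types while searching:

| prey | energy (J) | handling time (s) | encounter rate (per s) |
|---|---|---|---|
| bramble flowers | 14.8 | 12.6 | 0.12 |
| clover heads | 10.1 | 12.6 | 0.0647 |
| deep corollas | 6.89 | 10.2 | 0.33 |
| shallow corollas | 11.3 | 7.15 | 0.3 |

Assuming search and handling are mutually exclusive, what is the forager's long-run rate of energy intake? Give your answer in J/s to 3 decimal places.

0.916 J/s

R = (0.12×14.8 + 0.0647×10.1 + 0.33×6.89 + 0.3×11.3) / (1 + 0.12×12.6 + 0.0647×12.6 + 0.33×10.2 + 0.3×7.15) = 8.093/8.838 = 0.9157 J/s.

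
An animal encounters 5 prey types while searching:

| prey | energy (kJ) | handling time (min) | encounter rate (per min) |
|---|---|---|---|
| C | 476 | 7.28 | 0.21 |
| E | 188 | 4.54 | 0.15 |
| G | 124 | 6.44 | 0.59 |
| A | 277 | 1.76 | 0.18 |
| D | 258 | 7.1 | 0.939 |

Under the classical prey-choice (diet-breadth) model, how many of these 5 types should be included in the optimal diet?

2

Rank by E/h (kJ/min): A 157, C 65.4, E 41.4, D 36.3, G 19.3. Include each in turn until the next type's E/h falls below the running intake rate.
Rate on top 1: 37.86. C: 65.4 > 37.86 → include.
Rate on top 2: 52.65. E: 41.4 < 52.65 → exclude; stop.
Optimal diet: A, C — 2 of 5 types.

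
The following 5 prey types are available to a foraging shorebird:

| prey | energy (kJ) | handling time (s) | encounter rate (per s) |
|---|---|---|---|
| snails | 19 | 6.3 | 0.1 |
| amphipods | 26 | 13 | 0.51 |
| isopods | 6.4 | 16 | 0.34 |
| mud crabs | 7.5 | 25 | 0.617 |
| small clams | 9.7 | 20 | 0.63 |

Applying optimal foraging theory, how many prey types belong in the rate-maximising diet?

E/h in descending order: snails 3.02, amphipods 2, small clams 0.485, isopods 0.4, mud crabs 0.3 kJ/s. The optimal diet is the largest prefix of this list for which every included type satisfies E_i/h_i > R on the types above it.
Rate on top 1: 1.166. amphipods: 2 > 1.166 → include.
Rate on top 2: 1.835. small clams: 0.485 < 1.835 → exclude; stop.
Optimal diet: snails, amphipods — 2 of 5 types.

2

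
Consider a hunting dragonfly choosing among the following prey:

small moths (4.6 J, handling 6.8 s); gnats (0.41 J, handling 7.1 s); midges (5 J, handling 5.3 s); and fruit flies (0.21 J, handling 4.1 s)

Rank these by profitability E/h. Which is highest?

midges

Profitability E/h (J/s): small moths = 4.6/6.8 = 0.676, gnats = 0.41/7.1 = 0.0577, midges = 5/5.3 = 0.943, fruit flies = 0.21/4.1 = 0.0512.
Ranked: midges > small moths > gnats > fruit flies.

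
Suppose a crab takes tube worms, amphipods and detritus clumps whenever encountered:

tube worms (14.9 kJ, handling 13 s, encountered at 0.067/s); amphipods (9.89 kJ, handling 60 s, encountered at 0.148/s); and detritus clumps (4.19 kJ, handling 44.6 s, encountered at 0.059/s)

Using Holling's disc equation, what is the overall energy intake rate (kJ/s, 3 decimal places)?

0.202 kJ/s

Energy encountered per unit search time: 0.067×14.9 + 0.148×9.89 + 0.059×4.19 = 2.709 kJ/s.
Handling time per unit search time: 0.067×13 + 0.148×60 + 0.059×44.6 = 12.38.
Rate = 2.709/(1 + 12.38) = 0.2024 kJ/s.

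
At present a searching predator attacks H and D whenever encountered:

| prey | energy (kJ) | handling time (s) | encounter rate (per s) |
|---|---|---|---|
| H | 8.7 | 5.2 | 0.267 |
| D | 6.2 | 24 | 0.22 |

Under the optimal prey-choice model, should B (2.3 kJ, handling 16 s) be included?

No

Current rate: (0.267×8.7 + 0.22×6.2)/(1 + 0.267×5.2 + 0.22×24) = 0.4808 kJ/s.
B: E/h = 2.3/16 = 0.1437 kJ/s.
0.1437 < 0.4808, so adding B would lower the average — exclude it.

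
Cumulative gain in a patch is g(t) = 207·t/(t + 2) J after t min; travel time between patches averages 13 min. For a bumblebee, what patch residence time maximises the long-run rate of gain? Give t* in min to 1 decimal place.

5.1 min

Optimal t* satisfies g'(t*) = g(t*)/(T + t*).
g'(t) = 207·2/(t + 2)². Setting 207·2/(t+2)² = 207t/[(t+2)(13+t)] gives 2(13+t) = t(t+2), so t² = 2×13 = 26.
t* = √26 = 5.099 min.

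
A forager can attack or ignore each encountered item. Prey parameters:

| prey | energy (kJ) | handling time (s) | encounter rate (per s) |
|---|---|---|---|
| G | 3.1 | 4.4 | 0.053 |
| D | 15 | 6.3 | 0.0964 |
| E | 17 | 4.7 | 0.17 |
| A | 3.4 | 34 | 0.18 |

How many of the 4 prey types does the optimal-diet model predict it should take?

Rank by E/h (kJ/s): E 3.62, D 2.38, G 0.705, A 0.1. Include each in turn until the next type's E/h falls below the running intake rate.
Rate on top 1: 1.606. D: 2.38 > 1.606 → include.
Rate on top 2: 1.802. G: 0.705 < 1.802 → exclude; stop.
Optimal diet: E, D — 2 of 4 types.

2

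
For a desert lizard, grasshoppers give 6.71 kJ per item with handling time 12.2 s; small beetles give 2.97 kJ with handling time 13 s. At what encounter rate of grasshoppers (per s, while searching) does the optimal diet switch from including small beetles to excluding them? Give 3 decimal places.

Drop small beetles once their profitability E₂/h₂ falls below the rate achievable on grasshoppers alone: E₂/h₂ = λE₁/(1 + λh₁).
Solve for λ: λE₁h₂ = E₂(1 + λh₁) → λ(E₁h₂ − E₂h₁) = E₂ → λ = E₂/(E₁h₂ − E₂h₁).
λ = 2.97/(6.71×13 − 2.97×12.2) = 2.97/51 = 0.05824 per s.

0.058 per s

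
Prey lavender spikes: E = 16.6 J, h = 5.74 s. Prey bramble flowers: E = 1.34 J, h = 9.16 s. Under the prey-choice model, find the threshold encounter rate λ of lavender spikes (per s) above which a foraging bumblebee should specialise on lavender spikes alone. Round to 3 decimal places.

At the threshold, the rate on lavender spikes alone equals the profitability of bramble flowers: λ·16.6/(1 + λ·5.74) = 1.34/9.16 = 0.1463.
Rearranging, λ(16.6 − 0.1463×5.74) = 0.1463, so λ = 0.1463/15.76 = 0.009282 per s.

0.009 per s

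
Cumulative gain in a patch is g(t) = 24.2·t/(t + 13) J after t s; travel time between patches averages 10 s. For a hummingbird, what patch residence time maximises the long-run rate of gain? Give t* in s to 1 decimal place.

Optimal t* satisfies g'(t*) = g(t*)/(T + t*).
g'(t) = 24.2·13/(t + 13)². Setting 24.2·13/(t+13)² = 24.2t/[(t+13)(10+t)] gives 13(10+t) = t(t+13), so t² = 13×10 = 130.
t* = √130 = 11.4 s.

11.4 s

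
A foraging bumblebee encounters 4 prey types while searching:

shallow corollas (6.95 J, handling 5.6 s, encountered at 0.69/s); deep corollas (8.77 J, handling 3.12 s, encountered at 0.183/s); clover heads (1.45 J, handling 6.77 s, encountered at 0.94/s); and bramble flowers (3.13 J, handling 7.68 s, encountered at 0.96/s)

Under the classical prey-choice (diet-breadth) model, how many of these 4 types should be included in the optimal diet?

Profitabilities (E/h, J/s): deep corollas 2.81, shallow corollas 1.24, bramble flowers 0.408, clover heads 0.214. Add prey in this order while the next type's profitability exceeds the intake rate on those already taken.
Rate on top 1: 1.022. shallow corollas: 1.24 > 1.022 → include.
Rate on top 2: 1.178. bramble flowers: 0.408 < 1.178 → exclude; stop.
Optimal diet: deep corollas, shallow corollas — 2 of 4 types.

2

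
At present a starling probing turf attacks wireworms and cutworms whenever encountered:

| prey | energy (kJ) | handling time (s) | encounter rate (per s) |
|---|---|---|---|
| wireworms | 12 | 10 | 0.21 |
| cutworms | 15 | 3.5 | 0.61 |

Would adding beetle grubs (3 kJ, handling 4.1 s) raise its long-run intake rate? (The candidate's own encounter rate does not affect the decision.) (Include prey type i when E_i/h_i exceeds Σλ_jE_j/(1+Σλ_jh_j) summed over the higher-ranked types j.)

Current rate: (0.21×12 + 0.61×15)/(1 + 0.21×10 + 0.61×3.5) = 2.229 kJ/s.
beetle grubs: E/h = 3/4.1 = 0.7317 kJ/s.
0.7317 < 2.229, so adding beetle grubs would lower the average — exclude it.

No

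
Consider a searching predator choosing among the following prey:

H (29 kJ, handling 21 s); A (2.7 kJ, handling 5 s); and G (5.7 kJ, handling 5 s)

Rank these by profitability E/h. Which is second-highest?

In descending order of E/h:
H: 29/21 = 1.38 kJ/s
G: 5.7/5 = 1.14 kJ/s
A: 2.7/5 = 0.54 kJ/s

G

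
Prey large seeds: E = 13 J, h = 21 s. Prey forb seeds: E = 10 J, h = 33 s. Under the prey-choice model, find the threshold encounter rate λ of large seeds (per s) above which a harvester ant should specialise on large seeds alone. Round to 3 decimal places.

The zero-one rule: include forb seeds iff E₂/h₂ > λE₁/(1+λh₁). Equality gives the switch point.
λE₁h₂ = E₂ + λE₂h₁ ⇒ λ = E₂/(E₁h₂ − E₂h₁) = 10/(429 − 210) = 0.04566 per s.

0.046 per s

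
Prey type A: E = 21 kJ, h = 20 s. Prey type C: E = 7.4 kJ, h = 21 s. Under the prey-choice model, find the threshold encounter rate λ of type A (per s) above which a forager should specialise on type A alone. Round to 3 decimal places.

0.025 per s

Drop type C once their profitability E₂/h₂ falls below the rate achievable on type A alone: E₂/h₂ = λE₁/(1 + λh₁).
Solve for λ: λE₁h₂ = E₂(1 + λh₁) → λ(E₁h₂ − E₂h₁) = E₂ → λ = E₂/(E₁h₂ − E₂h₁).
λ = 7.4/(21×21 − 7.4×20) = 7.4/293 = 0.02526 per s.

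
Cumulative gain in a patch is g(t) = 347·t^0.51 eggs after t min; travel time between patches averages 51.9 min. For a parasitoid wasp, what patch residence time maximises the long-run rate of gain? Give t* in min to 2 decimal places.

54.02 min

Optimal t* satisfies g'(t*) = g(t*)/(T + t*).
g'(t) = 0.51·347·t^-0.49. Setting 0.51·347·t^-0.49 = 347·t^0.51/(51.9+t) gives 0.51(51.9+t) = t, so 0.49·t = 0.51×51.9.
t* = 0.51×51.9/0.49 = 54.02 min.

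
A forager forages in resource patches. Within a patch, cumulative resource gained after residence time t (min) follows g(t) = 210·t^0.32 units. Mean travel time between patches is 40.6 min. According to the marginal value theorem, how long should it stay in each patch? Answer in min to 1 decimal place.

19.1 min

By the marginal value theorem, leave when the instantaneous gain rate g'(t) equals the habitat-wide average g(t)/(T + t).
g'(t) = 0.32·210·t^-0.68. Setting 0.32·210·t^-0.68 = 210·t^0.32/(40.6+t) gives 0.32(40.6+t) = t, so 0.68·t = 0.32×40.6.
t* = 0.32×40.6/0.68 = 19.11 min.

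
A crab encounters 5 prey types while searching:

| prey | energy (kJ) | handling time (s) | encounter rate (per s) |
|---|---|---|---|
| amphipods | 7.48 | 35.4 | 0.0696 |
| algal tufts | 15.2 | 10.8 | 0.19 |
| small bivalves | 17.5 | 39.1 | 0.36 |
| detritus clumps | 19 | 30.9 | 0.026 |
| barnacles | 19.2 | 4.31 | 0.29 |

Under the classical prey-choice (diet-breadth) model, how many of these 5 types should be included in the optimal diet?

1

E/h in descending order: barnacles 4.45, algal tufts 1.41, detritus clumps 0.615, small bivalves 0.448, amphipods 0.211 kJ/s. The optimal diet is the largest prefix of this list for which every included type satisfies E_i/h_i > R on the types above it.
Rate on top 1: 2.475. algal tufts: 1.41 < 2.475 → exclude; stop.
Optimal diet: barnacles — 1 of 5 types.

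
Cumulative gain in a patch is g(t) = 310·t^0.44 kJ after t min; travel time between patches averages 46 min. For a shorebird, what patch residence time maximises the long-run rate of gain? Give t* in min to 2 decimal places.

36.14 min

By the marginal value theorem, leave when the instantaneous gain rate g'(t) equals the habitat-wide average g(t)/(T + t).
g'(t) = 0.44·310·t^-0.56. Setting 0.44·310·t^-0.56 = 310·t^0.44/(46+t) gives 0.44(46+t) = t, so 0.56·t = 0.44×46.
t* = 0.44×46/0.56 = 36.14 min.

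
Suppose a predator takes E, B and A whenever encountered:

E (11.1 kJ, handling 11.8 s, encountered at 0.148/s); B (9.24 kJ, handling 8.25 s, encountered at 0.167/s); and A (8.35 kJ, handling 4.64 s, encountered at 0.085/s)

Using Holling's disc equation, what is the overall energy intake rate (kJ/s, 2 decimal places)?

R = Σλ_iE_i / (1 + Σλ_ih_i)
Numerator: 0.148×11.1 + 0.167×9.24 + 0.085×8.35 = 3.896
Denominator: 1 + 0.148×11.8 + 0.167×8.25 + 0.085×4.64 = 4.519
R = 3.896/4.519 = 0.8621 kJ/s

0.86 kJ/s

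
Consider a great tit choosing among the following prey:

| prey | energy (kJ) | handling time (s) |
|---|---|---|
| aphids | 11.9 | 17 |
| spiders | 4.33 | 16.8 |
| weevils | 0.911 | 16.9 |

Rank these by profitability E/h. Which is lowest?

weevils

In descending order of E/h:
aphids: 11.9/17 = 0.7 kJ/s
spiders: 4.33/16.8 = 0.258 kJ/s
weevils: 0.911/16.9 = 0.0539 kJ/s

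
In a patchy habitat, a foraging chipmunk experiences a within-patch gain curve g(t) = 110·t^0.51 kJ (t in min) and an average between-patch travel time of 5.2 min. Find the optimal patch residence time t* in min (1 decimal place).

5.4 min

By the marginal value theorem, leave when the instantaneous gain rate g'(t) equals the habitat-wide average g(t)/(T + t).
g'(t) = 0.51·110·t^-0.49. Setting 0.51·110·t^-0.49 = 110·t^0.51/(5.2+t) gives 0.51(5.2+t) = t, so 0.49·t = 0.51×5.2.
t* = 0.51×5.2/0.49 = 5.412 min.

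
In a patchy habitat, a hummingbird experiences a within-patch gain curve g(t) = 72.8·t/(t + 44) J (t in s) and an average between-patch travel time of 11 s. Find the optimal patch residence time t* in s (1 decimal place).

22.0 s

Optimal t* satisfies g'(t*) = g(t*)/(T + t*).
g'(t) = 72.8·44/(t + 44)². Setting 72.8·44/(t+44)² = 72.8t/[(t+44)(11+t)] gives 44(11+t) = t(t+44), so t² = 44×11 = 484.
t* = √484 = 22 s.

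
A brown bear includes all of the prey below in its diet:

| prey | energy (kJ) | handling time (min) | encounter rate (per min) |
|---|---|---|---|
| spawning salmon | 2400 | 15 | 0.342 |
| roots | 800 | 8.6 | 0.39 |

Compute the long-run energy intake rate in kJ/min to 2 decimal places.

R = (0.342×2400 + 0.39×800) / (1 + 0.342×15 + 0.39×8.6) = 1133/9.484 = 119.4 kJ/min.

119.44 kJ/min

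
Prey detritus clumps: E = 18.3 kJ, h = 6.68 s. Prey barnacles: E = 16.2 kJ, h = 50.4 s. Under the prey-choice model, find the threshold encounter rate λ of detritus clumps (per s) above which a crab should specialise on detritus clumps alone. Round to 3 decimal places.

0.020 per s

The zero-one rule: include barnacles iff E₂/h₂ > λE₁/(1+λh₁). Equality gives the switch point.
λE₁h₂ = E₂ + λE₂h₁ ⇒ λ = E₂/(E₁h₂ − E₂h₁) = 16.2/(922.3 − 108.2) = 0.0199 per s.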